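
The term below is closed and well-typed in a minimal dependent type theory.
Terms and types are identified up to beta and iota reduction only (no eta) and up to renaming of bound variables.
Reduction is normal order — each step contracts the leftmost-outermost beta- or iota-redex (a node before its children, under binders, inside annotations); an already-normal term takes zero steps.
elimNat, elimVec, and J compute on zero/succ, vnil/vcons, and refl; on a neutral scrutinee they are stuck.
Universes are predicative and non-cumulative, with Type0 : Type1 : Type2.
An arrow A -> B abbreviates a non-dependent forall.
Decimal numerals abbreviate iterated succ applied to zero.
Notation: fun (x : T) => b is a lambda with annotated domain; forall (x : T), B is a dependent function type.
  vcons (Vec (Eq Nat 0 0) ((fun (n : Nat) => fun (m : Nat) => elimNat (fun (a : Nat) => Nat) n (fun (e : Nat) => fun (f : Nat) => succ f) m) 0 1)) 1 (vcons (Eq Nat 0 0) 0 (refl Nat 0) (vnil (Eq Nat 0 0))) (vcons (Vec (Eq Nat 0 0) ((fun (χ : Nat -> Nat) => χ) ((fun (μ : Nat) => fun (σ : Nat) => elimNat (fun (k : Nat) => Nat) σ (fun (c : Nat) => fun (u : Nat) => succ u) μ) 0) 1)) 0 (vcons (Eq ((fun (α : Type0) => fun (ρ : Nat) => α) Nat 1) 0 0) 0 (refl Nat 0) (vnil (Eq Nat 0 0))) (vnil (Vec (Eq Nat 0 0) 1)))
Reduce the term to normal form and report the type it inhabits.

normal form:
  vcons (Vec (Eq Nat 0 0) 1) 1 (vcons (Eq Nat 0 0) 0 (refl Nat 0) (vnil (Eq Nat 0 0))) (vcons (Vec (Eq Nat 0 0) 1) 0 (vcons (Eq Nat 0 0) 0 (refl Nat 0) (vnil (Eq Nat 0 0))) (vnil (Vec (Eq Nat 0 0) 1)))
inferred type:
  Vec (Vec (Eq Nat 0 0) 1) 2
observation: the first redex contracted is a beta-redex; the normal form is reached in 12 normal-order steps.


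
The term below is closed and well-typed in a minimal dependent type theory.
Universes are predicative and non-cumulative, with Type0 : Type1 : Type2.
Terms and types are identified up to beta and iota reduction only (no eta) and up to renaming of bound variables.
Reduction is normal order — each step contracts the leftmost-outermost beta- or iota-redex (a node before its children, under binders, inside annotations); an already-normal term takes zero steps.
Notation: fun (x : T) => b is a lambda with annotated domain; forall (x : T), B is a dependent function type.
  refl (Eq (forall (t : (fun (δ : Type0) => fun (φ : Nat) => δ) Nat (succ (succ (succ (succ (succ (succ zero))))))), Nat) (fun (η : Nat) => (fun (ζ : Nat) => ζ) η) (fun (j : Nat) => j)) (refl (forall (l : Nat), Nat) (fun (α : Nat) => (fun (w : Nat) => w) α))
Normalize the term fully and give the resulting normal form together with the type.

resulting normal form:
  refl (Eq (forall (t : Nat), Nat) (fun (δ : Nat) => δ) (fun (φ : Nat) => φ)) (refl (forall (η : Nat), Nat) (fun (ζ : Nat) => ζ))
inferred type:
  Eq (Eq (forall (t : Nat), Nat) (fun (δ : Nat) => δ) (fun (φ : Nat) => φ)) (refl (forall (η : Nat), Nat) (fun (ζ : Nat) => ζ)) (refl (forall (j : Nat), Nat) (fun (l : Nat) => l))


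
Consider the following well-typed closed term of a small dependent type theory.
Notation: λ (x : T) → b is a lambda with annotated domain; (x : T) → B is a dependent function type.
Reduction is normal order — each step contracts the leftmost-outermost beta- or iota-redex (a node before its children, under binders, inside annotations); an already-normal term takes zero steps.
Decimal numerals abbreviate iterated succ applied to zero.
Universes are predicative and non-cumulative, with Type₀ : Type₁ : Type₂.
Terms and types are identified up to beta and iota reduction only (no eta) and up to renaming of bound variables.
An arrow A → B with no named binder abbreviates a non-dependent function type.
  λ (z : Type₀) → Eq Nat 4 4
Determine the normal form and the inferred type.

resulting normal form:
  λ (z : Type₀) → Eq Nat 4 4
the term's type:
  Type₀ → Type₀
observation: no redex remains anywhere in the term; it is its own normal form.


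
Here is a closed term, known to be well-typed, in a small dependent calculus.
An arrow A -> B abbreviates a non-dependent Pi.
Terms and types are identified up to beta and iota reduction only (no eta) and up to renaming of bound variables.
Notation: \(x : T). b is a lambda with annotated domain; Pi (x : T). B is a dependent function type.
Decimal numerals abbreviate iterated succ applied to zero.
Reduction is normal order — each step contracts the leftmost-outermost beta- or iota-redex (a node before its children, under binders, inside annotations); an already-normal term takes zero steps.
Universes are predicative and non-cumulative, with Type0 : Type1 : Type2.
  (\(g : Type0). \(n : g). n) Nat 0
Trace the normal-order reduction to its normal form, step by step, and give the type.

reduction (normal order):
  (\(g : Type0). \(n : g). n) Nat 0
  ~> (\(g : Nat). g) 0
  ~> 0
the term's type:
  Nat


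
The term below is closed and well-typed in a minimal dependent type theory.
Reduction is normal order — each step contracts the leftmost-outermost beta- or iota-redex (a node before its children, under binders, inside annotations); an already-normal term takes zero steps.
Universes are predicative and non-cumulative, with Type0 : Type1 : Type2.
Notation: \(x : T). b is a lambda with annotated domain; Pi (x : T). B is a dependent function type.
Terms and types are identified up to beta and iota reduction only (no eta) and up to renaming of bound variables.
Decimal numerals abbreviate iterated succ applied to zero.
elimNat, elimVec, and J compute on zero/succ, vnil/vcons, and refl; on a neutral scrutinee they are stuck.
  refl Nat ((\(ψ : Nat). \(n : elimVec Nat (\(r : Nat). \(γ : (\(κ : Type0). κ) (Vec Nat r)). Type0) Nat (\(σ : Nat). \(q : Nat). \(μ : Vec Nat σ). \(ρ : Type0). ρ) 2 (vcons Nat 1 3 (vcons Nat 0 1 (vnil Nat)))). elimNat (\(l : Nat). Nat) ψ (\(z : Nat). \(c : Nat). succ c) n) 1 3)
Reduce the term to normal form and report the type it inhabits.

resulting normal form:
  refl Nat 4
inferred type:
  Eq Nat 4 4


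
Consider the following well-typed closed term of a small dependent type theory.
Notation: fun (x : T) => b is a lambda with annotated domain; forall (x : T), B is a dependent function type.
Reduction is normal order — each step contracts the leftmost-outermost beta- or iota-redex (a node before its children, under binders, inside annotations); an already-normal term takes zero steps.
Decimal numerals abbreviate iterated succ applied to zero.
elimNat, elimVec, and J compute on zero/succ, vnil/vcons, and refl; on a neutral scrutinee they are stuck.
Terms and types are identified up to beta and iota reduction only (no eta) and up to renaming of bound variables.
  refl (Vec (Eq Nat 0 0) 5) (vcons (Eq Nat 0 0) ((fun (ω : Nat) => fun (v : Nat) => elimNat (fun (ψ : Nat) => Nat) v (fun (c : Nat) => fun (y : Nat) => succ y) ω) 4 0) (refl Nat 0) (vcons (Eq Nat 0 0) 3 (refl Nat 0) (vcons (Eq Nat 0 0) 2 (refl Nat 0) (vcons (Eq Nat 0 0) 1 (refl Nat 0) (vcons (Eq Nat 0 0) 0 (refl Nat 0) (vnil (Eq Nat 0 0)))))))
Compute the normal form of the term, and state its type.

resulting normal form:
  refl (Vec (Eq Nat 0 0) 5) (vcons (Eq Nat 0 0) 4 (refl Nat 0) (vcons (Eq Nat 0 0) 3 (refl Nat 0) (vcons (Eq Nat 0 0) 2 (refl Nat 0) (vcons (Eq Nat 0 0) 1 (refl Nat 0) (vcons (Eq Nat 0 0) 0 (refl Nat 0) (vnil (Eq Nat 0 0)))))))
inferred type:
  Eq (Vec (Eq Nat 0 0) 5) (vcons (Eq Nat 0 0) 4 (refl Nat 0) (vcons (Eq Nat 0 0) 3 (refl Nat 0) (vcons (Eq Nat 0 0) 2 (refl Nat 0) (vcons (Eq Nat 0 0) 1 (refl Nat 0) (vcons (Eq Nat 0 0) 0 (refl Nat 0) (vnil (Eq Nat 0 0))))))) (vcons (Eq Nat 0 0) 4 (refl Nat 0) (vcons (Eq Nat 0 0) 3 (refl Nat 0) (vcons (Eq Nat 0 0) 2 (refl Nat 0) (vcons (Eq Nat 0 0) 1 (refl Nat 0) (vcons (Eq Nat 0 0) 0 (refl Nat 0) (vnil (Eq Nat 0 0)))))))


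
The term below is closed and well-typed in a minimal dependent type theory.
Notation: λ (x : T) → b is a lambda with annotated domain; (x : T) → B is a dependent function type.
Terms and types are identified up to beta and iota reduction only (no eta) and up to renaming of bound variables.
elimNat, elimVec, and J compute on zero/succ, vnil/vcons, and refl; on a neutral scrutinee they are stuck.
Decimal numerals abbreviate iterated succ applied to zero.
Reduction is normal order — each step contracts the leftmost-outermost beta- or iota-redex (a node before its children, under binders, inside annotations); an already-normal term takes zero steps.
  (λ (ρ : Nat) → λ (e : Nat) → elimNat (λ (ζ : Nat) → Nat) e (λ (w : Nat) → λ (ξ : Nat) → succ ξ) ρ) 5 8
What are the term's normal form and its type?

normal form:
  13
type:
  Nat


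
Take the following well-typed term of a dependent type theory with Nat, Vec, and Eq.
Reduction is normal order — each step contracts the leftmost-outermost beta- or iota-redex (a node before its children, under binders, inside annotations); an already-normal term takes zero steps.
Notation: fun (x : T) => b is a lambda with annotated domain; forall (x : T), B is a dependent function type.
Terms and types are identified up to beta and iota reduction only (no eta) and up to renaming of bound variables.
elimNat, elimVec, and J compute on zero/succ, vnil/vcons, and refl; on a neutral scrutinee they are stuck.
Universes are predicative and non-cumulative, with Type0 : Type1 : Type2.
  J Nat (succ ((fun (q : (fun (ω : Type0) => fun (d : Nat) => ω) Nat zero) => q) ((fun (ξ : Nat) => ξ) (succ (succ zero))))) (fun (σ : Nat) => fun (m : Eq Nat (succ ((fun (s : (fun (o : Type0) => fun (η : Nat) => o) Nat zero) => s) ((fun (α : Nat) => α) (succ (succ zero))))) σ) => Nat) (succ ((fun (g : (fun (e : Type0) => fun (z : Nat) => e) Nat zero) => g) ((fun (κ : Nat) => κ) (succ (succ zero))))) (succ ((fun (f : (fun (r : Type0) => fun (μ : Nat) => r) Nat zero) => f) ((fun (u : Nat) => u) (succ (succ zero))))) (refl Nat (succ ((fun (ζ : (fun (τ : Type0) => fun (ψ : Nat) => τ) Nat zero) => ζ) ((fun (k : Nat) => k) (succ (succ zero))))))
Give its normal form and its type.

normal form:
  succ (succ (succ zero))
inferred type:
  Nat
observation: 3 normal-order steps separate the term from its normal form.


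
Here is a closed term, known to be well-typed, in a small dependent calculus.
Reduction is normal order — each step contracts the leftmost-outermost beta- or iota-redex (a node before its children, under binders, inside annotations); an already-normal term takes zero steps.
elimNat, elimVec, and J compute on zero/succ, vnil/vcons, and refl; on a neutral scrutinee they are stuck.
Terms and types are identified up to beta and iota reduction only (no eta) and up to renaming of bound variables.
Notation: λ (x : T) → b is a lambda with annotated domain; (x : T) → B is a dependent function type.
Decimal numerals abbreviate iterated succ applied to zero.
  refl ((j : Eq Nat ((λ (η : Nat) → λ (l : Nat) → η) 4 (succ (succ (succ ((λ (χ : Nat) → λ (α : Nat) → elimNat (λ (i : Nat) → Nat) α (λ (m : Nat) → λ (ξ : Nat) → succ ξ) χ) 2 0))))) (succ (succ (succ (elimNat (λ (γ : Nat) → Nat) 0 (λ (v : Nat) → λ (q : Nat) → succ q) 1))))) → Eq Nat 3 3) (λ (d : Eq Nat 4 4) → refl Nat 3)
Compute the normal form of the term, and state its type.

resulting normal form:
  refl ((j : Eq Nat 4 4) → Eq Nat 3 3) (λ (η : Eq Nat 4 4) → refl Nat 3)
type:
  Eq ((j : Eq Nat 4 4) → Eq Nat 3 3) (λ (η : Eq Nat 4 4) → refl Nat 3) (λ (l : Eq Nat 4 4) → refl Nat 3)


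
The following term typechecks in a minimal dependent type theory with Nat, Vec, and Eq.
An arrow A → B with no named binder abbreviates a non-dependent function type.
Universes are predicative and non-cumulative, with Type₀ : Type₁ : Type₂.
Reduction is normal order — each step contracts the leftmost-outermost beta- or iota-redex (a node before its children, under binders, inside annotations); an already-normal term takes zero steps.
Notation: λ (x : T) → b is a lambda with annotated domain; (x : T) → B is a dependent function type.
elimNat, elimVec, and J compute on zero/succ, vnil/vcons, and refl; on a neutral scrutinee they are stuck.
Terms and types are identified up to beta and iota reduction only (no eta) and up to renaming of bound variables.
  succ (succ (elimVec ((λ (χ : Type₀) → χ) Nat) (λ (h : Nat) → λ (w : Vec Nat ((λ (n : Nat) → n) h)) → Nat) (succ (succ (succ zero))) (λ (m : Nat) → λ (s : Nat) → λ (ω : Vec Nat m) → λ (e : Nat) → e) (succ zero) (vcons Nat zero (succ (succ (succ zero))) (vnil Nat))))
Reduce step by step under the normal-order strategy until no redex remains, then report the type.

normal-order reduction sequence:
  succ (succ (elimVec ((λ (χ : Type₀) → χ) Nat) (λ (h : Nat) → λ (w : Vec Nat ((λ (n : Nat) → n) h)) → Nat) (succ (succ (succ zero))) (λ (m : Nat) → λ (s : Nat) → λ (ω : Vec Nat m) → λ (e : Nat) → e) (succ zero) (vcons Nat zero (succ (succ (succ zero))) (vnil Nat))))
  ~> succ (succ ((λ (χ : Nat) → λ (h : Nat) → λ (w : Vec Nat χ) → λ (n : Nat) → n) zero (succ (succ (succ zero))) (vnil Nat) (elimVec ((λ (m : Type₀) → m) Nat) (λ (s : Nat) → λ (ω : Vec Nat ((λ (e : Nat) → e) s)) → Nat) (succ (succ (succ zero))) (λ (κ : Nat) → λ (c : Nat) → λ (o : Vec Nat κ) → λ (g : Nat) → g) zero (vnil Nat))))
  ~> succ (succ ((λ (χ : Nat) → λ (h : Vec Nat zero) → λ (w : Nat) → w) (succ (succ (succ zero))) (vnil Nat) (elimVec ((λ (n : Type₀) → n) Nat) (λ (m : Nat) → λ (s : Vec Nat ((λ (ω : Nat) → ω) m)) → Nat) (succ (succ (succ zero))) (λ (e : Nat) → λ (κ : Nat) → λ (c : Vec Nat e) → λ (o : Nat) → o) zero (vnil Nat))))
  ~> succ (succ ((λ (χ : Vec Nat zero) → λ (h : Nat) → h) (vnil Nat) (elimVec ((λ (w : Type₀) → w) Nat) (λ (n : Nat) → λ (m : Vec Nat ((λ (s : Nat) → s) n)) → Nat) (succ (succ (succ zero))) (λ (ω : Nat) → λ (e : Nat) → λ (κ : Vec Nat ω) → λ (c : Nat) → c) zero (vnil Nat))))
  ~> succ (succ ((λ (χ : Nat) → χ) (elimVec ((λ (h : Type₀) → h) Nat) (λ (w : Nat) → λ (n : Vec Nat ((λ (m : Nat) → m) w)) → Nat) (succ (succ (succ zero))) (λ (s : Nat) → λ (ω : Nat) → λ (e : Vec Nat s) → λ (κ : Nat) → κ) zero (vnil Nat))))
  ~> succ (succ (elimVec ((λ (χ : Type₀) → χ) Nat) (λ (h : Nat) → λ (w : Vec Nat ((λ (n : Nat) → n) h)) → Nat) (succ (succ (succ zero))) (λ (m : Nat) → λ (s : Nat) → λ (ω : Vec Nat m) → λ (e : Nat) → e) zero (vnil Nat)))
  ~> succ (succ (succ (succ (succ zero))))
type:
  Nat


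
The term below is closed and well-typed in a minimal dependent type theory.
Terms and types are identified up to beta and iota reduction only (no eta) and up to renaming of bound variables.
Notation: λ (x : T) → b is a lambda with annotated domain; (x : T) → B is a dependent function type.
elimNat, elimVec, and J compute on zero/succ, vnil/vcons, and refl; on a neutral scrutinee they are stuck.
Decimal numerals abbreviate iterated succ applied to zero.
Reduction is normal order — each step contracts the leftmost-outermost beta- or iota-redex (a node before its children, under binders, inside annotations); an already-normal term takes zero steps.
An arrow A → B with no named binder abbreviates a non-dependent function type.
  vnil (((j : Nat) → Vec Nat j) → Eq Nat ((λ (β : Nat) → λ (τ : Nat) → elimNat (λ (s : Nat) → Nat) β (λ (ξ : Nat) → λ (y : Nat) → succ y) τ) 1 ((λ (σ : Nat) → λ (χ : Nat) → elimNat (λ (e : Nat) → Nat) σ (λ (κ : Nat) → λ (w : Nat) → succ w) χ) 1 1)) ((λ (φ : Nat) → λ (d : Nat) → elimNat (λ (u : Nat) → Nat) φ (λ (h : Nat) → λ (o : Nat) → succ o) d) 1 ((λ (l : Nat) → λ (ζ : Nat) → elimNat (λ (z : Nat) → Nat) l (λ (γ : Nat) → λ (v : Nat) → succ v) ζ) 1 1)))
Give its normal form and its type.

normal form:
  vnil (((j : Nat) → Vec Nat j) → Eq Nat 3 3)
inferred type:
  Vec (((j : Nat) → Vec Nat j) → Eq Nat 3 3) 0
observation: 30 normal-order steps normalize the term, beginning with a beta-redex.


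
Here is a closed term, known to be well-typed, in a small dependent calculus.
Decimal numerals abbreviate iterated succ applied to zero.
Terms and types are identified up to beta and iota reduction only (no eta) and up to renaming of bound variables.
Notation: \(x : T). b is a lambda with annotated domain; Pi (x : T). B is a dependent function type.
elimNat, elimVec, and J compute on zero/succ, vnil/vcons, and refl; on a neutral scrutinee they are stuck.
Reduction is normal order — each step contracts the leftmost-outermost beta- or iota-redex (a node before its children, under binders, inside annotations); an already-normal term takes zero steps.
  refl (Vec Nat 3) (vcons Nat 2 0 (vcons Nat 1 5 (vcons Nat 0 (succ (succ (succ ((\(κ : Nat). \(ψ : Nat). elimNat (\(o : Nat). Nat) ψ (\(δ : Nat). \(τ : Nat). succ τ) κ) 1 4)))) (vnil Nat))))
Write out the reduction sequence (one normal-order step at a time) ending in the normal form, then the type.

normal-order reduction sequence:
  refl (Vec Nat 3) (vcons Nat 2 0 (vcons Nat 1 5 (vcons Nat 0 (succ (succ (succ ((\(κ : Nat). \(ψ : Nat). elimNat (\(o : Nat). Nat) ψ (\(δ : Nat). \(τ : Nat). succ τ) κ) 1 4)))) (vnil Nat))))
  ~> refl (Vec Nat 3) (vcons Nat 2 0 (vcons Nat 1 5 (vcons Nat 0 (succ (succ (succ ((\(κ : Nat). elimNat (\(ψ : Nat). Nat) κ (\(o : Nat). \(δ : Nat). succ δ) 1) 4)))) (vnil Nat))))
  ~> refl (Vec Nat 3) (vcons Nat 2 0 (vcons Nat 1 5 (vcons Nat 0 (succ (succ (succ (elimNat (\(κ : Nat). Nat) 4 (\(ψ : Nat). \(o : Nat). succ o) 1)))) (vnil Nat))))
  ~> refl (Vec Nat 3) (vcons Nat 2 0 (vcons Nat 1 5 (vcons Nat 0 (succ (succ (succ ((\(κ : Nat). \(ψ : Nat). succ ψ) 0 (elimNat (\(o : Nat). Nat) 4 (\(δ : Nat). \(τ : Nat). succ τ) 0))))) (vnil Nat))))
  ~> refl (Vec Nat 3) (vcons Nat 2 0 (vcons Nat 1 5 (vcons Nat 0 (succ (succ (succ ((\(κ : Nat). succ κ) (elimNat (\(ψ : Nat). Nat) 4 (\(o : Nat). \(δ : Nat). succ δ) 0))))) (vnil Nat))))
  ~> refl (Vec Nat 3) (vcons Nat 2 0 (vcons Nat 1 5 (vcons Nat 0 (succ (succ (succ (succ (elimNat (\(κ : Nat). Nat) 4 (\(ψ : Nat). \(o : Nat). succ o) 0))))) (vnil Nat))))
  ~> refl (Vec Nat 3) (vcons Nat 2 0 (vcons Nat 1 5 (vcons Nat 0 8 (vnil Nat))))
type:
  Eq (Vec Nat 3) (vcons Nat 2 0 (vcons Nat 1 5 (vcons Nat 0 8 (vnil Nat)))) (vcons Nat 2 0 (vcons Nat 1 5 (vcons Nat 0 8 (vnil Nat))))


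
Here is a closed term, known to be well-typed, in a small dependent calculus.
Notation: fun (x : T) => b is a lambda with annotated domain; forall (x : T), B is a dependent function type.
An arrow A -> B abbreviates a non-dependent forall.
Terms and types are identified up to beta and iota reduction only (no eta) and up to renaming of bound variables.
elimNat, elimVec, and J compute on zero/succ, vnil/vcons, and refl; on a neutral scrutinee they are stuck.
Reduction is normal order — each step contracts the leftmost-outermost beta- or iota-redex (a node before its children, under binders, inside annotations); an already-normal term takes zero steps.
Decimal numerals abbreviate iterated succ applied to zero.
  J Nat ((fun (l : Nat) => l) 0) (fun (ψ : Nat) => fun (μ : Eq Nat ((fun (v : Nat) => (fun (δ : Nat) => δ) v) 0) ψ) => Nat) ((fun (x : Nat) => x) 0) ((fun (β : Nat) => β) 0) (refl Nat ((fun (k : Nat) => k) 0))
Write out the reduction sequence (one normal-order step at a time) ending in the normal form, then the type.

reduction (normal order):
  J Nat ((fun (l : Nat) => l) 0) (fun (ψ : Nat) => fun (μ : Eq Nat ((fun (v : Nat) => (fun (δ : Nat) => δ) v) 0) ψ) => Nat) ((fun (x : Nat) => x) 0) ((fun (β : Nat) => β) 0) (refl Nat ((fun (k : Nat) => k) 0))
  ~> (fun (l : Nat) => l) 0
  ~> 0
inferred type:
  Nat


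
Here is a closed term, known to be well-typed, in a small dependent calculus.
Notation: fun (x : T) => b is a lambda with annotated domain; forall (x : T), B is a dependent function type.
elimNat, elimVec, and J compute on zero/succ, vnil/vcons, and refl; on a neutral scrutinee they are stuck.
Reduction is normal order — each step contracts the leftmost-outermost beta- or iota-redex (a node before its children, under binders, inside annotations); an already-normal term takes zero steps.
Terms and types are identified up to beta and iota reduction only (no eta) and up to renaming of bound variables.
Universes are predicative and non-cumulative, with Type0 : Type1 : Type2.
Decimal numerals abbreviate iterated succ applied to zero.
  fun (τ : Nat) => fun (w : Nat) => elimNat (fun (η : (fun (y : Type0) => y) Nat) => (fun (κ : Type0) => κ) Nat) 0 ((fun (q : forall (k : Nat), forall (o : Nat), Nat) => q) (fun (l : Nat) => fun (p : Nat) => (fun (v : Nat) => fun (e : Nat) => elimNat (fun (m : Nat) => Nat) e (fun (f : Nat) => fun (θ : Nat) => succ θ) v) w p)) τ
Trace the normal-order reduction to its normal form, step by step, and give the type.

normal-order reduction:
  fun (τ : Nat) => fun (w : Nat) => elimNat (fun (η : (fun (y : Type0) => y) Nat) => (fun (κ : Type0) => κ) Nat) 0 ((fun (q : forall (k : Nat), forall (o : Nat), Nat) => q) (fun (l : Nat) => fun (p : Nat) => (fun (v : Nat) => fun (e : Nat) => elimNat (fun (m : Nat) => Nat) e (fun (f : Nat) => fun (θ : Nat) => succ θ) v) w p)) τ
  ~> fun (τ : Nat) => fun (w : Nat) => elimNat (fun (η : Nat) => (fun (y : Type0) => y) Nat) 0 ((fun (κ : forall (q : Nat), forall (k : Nat), Nat) => κ) (fun (o : Nat) => fun (l : Nat) => (fun (p : Nat) => fun (v : Nat) => elimNat (fun (e : Nat) => Nat) v (fun (m : Nat) => fun (f : Nat) => succ f) p) w l)) τ
  ~> fun (τ : Nat) => fun (w : Nat) => elimNat (fun (η : Nat) => Nat) 0 ((fun (y : forall (κ : Nat), forall (q : Nat), Nat) => y) (fun (k : Nat) => fun (o : Nat) => (fun (l : Nat) => fun (p : Nat) => elimNat (fun (v : Nat) => Nat) p (fun (e : Nat) => fun (m : Nat) => succ m) l) w o)) τ
  ~> fun (τ : Nat) => fun (w : Nat) => elimNat (fun (η : Nat) => Nat) 0 (fun (y : Nat) => fun (κ : Nat) => (fun (q : Nat) => fun (k : Nat) => elimNat (fun (o : Nat) => Nat) k (fun (l : Nat) => fun (p : Nat) => succ p) q) w κ) τ
  ~> fun (τ : Nat) => fun (w : Nat) => elimNat (fun (η : Nat) => Nat) 0 (fun (y : Nat) => fun (κ : Nat) => (fun (q : Nat) => elimNat (fun (k : Nat) => Nat) q (fun (o : Nat) => fun (l : Nat) => succ l) w) κ) τ
  ~> fun (τ : Nat) => fun (w : Nat) => elimNat (fun (η : Nat) => Nat) 0 (fun (y : Nat) => fun (κ : Nat) => elimNat (fun (q : Nat) => Nat) κ (fun (k : Nat) => fun (o : Nat) => succ o) w) τ
inferred type:
  forall (τ : Nat), forall (w : Nat), Nat


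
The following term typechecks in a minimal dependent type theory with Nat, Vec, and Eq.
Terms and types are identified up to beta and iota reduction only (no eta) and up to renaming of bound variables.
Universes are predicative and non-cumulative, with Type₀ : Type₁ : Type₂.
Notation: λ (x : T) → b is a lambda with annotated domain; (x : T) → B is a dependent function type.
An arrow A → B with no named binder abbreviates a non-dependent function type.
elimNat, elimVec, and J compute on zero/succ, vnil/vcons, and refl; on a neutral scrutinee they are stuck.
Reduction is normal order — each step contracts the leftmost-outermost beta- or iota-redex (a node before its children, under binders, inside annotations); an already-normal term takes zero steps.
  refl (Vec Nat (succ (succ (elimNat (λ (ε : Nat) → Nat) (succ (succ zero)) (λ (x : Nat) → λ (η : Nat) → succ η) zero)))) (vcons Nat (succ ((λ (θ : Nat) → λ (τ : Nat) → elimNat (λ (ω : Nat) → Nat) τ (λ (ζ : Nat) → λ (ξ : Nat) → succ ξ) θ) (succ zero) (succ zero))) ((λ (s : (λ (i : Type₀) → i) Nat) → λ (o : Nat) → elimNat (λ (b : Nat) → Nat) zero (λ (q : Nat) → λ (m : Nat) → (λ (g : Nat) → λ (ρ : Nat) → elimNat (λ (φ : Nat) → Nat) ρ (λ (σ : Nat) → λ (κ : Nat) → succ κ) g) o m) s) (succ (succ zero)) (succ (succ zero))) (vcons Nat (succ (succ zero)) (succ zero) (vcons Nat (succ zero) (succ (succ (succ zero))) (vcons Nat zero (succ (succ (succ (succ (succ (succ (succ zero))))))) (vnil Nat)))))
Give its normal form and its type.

reduced normal form:
  refl (Vec Nat (succ (succ (succ (succ zero))))) (vcons Nat (succ (succ (succ zero))) (succ (succ (succ (succ zero)))) (vcons Nat (succ (succ zero)) (succ zero) (vcons Nat (succ zero) (succ (succ (succ zero))) (vcons Nat zero (succ (succ (succ (succ (succ (succ (succ zero))))))) (vnil Nat)))))
the term's type:
  Eq (Vec Nat (succ (succ (succ (succ zero))))) (vcons Nat (succ (succ (succ zero))) (succ (succ (succ (succ zero)))) (vcons Nat (succ (succ zero)) (succ zero) (vcons Nat (succ zero) (succ (succ (succ zero))) (vcons Nat zero (succ (succ (succ (succ (succ (succ (succ zero))))))) (vnil Nat))))) (vcons Nat (succ (succ (succ zero))) (succ (succ (succ (succ zero)))) (vcons Nat (succ (succ zero)) (succ zero) (vcons Nat (succ zero) (succ (succ (succ zero))) (vcons Nat zero (succ (succ (succ (succ (succ (succ (succ zero))))))) (vnil Nat)))))
observation: reduction starts at an elimNat iota-redex, and 34 normal-order steps reach the normal form.


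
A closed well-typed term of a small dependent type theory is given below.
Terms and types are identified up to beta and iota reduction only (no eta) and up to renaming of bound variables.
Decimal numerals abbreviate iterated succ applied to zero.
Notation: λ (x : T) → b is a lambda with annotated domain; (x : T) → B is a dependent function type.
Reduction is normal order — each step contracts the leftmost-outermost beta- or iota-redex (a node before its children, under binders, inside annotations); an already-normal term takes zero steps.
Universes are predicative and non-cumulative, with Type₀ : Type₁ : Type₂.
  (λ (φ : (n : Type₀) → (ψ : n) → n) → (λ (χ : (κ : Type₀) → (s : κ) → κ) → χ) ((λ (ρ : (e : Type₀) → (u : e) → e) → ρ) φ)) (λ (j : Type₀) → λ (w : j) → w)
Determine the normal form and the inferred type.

reduced normal form:
  λ (φ : Type₀) → λ (n : φ) → n
the term's type:
  (φ : Type₀) → (n : φ) → φ


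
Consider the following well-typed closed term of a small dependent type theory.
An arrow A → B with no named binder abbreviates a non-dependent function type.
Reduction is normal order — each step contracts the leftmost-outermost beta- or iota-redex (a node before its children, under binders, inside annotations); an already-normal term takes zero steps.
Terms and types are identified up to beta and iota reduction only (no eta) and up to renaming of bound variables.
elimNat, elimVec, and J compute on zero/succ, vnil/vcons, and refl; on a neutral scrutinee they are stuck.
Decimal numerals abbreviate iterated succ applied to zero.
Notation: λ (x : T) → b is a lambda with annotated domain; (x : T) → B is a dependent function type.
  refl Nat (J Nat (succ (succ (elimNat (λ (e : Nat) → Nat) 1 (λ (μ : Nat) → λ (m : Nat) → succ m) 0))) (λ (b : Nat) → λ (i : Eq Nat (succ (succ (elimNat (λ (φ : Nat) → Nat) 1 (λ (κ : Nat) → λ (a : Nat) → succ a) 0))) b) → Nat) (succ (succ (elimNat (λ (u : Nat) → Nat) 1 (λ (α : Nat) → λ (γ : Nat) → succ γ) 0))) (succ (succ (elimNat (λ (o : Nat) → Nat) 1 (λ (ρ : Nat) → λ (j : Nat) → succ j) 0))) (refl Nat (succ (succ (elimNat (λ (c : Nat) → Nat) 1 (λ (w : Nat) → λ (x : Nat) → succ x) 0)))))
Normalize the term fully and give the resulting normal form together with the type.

reduced normal form:
  refl Nat 3
inferred type:
  Eq Nat 3 3
observation: the leftmost-outermost redex is a J iota-redex, and normalization takes 2 steps.


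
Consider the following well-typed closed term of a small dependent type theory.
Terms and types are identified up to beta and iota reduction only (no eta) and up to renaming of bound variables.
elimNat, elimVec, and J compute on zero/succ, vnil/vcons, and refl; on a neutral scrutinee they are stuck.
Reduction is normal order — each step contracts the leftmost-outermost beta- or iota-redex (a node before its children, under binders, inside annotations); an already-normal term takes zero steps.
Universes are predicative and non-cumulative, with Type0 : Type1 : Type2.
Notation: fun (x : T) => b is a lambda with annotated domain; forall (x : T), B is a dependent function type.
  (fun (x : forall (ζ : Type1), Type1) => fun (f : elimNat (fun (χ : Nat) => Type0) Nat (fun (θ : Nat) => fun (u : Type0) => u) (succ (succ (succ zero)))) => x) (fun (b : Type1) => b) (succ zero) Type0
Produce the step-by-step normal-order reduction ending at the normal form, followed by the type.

normal-order reduction sequence:
  (fun (x : forall (ζ : Type1), Type1) => fun (f : elimNat (fun (χ : Nat) => Type0) Nat (fun (θ : Nat) => fun (u : Type0) => u) (succ (succ (succ zero)))) => x) (fun (b : Type1) => b) (succ zero) Type0
  ~> (fun (x : elimNat (fun (ζ : Nat) => Type0) Nat (fun (f : Nat) => fun (χ : Type0) => χ) (succ (succ (succ zero)))) => fun (θ : Type1) => θ) (succ zero) Type0
  ~> (fun (x : Type1) => x) Type0
  ~> Type0
inferred type:
  Type1


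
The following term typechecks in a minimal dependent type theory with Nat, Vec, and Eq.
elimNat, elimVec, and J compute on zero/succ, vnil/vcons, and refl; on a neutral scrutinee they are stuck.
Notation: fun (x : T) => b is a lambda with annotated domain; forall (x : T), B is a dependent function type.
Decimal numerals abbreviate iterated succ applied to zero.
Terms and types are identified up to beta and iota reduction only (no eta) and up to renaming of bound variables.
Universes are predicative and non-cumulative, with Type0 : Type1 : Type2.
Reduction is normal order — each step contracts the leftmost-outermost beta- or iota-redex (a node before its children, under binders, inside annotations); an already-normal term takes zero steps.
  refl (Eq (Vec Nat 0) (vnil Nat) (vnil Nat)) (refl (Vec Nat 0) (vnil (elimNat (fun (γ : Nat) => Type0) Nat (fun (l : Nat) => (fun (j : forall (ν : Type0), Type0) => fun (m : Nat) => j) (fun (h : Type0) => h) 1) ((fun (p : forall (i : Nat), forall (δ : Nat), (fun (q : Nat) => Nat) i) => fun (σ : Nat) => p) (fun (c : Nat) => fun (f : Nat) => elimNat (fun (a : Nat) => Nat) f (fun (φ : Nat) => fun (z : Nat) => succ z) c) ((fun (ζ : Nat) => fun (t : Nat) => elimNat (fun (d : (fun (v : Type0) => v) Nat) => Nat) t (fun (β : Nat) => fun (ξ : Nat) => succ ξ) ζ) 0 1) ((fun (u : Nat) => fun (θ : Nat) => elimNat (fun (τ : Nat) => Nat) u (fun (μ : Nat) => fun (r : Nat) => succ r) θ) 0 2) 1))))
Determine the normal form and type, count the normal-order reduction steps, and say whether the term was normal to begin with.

normal form:
  refl (Eq (Vec Nat 0) (vnil Nat) (vnil Nat)) (refl (Vec Nat 0) (vnil Nat))
inferred type:
  Eq (Eq (Vec Nat 0) (vnil Nat) (vnil Nat)) (refl (Vec Nat 0) (vnil Nat)) (refl (Vec Nat 0) (vnil Nat))
normal-order step count: 32
started in normal form: no
first redex: a beta-redex


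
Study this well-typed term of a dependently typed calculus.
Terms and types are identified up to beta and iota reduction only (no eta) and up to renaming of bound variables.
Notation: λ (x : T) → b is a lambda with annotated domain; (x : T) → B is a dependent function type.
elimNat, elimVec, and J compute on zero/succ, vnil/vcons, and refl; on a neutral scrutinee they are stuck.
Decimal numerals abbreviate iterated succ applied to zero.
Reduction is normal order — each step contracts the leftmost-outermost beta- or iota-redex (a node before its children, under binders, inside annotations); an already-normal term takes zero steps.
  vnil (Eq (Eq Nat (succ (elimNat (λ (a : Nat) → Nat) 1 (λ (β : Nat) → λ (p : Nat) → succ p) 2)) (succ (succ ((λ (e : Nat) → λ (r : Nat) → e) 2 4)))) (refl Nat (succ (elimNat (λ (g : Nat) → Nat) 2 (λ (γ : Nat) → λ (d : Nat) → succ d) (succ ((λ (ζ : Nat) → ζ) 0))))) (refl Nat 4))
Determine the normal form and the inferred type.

resulting normal form:
  vnil (Eq (Eq Nat 4 4) (refl Nat 4) (refl Nat 4))
type:
  Vec (Eq (Eq Nat 4 4) (refl Nat 4) (refl Nat 4)) 0
observation: the first redex contracted is an elimNat iota-redex; the normal form is reached in 14 normal-order steps.


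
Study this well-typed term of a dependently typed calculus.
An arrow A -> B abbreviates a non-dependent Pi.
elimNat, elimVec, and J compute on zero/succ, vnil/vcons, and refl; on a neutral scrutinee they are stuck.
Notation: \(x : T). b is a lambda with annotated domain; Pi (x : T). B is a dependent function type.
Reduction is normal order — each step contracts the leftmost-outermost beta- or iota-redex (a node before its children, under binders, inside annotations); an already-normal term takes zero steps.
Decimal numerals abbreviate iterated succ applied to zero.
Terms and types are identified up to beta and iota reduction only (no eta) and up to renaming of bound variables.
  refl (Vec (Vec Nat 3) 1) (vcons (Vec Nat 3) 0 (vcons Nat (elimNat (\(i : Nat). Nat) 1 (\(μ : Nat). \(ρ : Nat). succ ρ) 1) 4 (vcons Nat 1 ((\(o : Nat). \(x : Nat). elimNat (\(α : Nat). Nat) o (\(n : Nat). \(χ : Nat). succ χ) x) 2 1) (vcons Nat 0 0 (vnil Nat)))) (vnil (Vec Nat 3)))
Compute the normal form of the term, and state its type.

reduced normal form:
  refl (Vec (Vec Nat 3) 1) (vcons (Vec Nat 3) 0 (vcons Nat 2 4 (vcons Nat 1 3 (vcons Nat 0 0 (vnil Nat)))) (vnil (Vec Nat 3)))
inferred type:
  Eq (Vec (Vec Nat 3) 1) (vcons (Vec Nat 3) 0 (vcons Nat 2 4 (vcons Nat 1 3 (vcons Nat 0 0 (vnil Nat)))) (vnil (Vec Nat 3))) (vcons (Vec Nat 3) 0 (vcons Nat 2 4 (vcons Nat 1 3 (vcons Nat 0 0 (vnil Nat)))) (vnil (Vec Nat 3)))


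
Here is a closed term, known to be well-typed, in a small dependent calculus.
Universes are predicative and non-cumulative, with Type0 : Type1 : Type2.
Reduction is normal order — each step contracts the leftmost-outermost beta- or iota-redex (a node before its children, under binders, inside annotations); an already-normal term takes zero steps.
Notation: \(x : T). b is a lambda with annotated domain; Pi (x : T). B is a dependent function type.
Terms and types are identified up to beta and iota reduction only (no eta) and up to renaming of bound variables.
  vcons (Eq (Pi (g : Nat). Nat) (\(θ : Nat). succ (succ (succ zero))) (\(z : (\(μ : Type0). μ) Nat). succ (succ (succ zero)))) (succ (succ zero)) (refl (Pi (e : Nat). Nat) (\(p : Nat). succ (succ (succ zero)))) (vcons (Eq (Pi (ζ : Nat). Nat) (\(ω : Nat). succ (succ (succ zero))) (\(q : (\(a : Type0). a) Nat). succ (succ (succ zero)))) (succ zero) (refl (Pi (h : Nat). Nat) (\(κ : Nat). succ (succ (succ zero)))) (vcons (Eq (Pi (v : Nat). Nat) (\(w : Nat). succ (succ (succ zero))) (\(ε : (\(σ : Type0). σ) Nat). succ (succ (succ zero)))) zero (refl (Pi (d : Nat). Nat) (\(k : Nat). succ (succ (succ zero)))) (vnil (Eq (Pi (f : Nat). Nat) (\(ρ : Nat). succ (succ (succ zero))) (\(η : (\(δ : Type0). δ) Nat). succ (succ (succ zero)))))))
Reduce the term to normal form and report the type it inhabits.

resulting normal form:
  vcons (Eq (Pi (g : Nat). Nat) (\(θ : Nat). succ (succ (succ zero))) (\(z : Nat). succ (succ (succ zero)))) (succ (succ zero)) (refl (Pi (μ : Nat). Nat) (\(e : Nat). succ (succ (succ zero)))) (vcons (Eq (Pi (p : Nat). Nat) (\(ζ : Nat). succ (succ (succ zero))) (\(ω : Nat). succ (succ (succ zero)))) (succ zero) (refl (Pi (q : Nat). Nat) (\(a : Nat). succ (succ (succ zero)))) (vcons (Eq (Pi (h : Nat). Nat) (\(κ : Nat). succ (succ (succ zero))) (\(v : Nat). succ (succ (succ zero)))) zero (refl (Pi (w : Nat). Nat) (\(ε : Nat). succ (succ (succ zero)))) (vnil (Eq (Pi (σ : Nat). Nat) (\(d : Nat). succ (succ (succ zero))) (\(k : Nat). succ (succ (succ zero)))))))
type:
  Vec (Eq (Pi (g : Nat). Nat) (\(θ : Nat). succ (succ (succ zero))) (\(z : Nat). succ (succ (succ zero)))) (succ (succ (succ zero)))
observation: the first redex contracted is a beta-redex; the normal form is reached in 4 normal-order steps.


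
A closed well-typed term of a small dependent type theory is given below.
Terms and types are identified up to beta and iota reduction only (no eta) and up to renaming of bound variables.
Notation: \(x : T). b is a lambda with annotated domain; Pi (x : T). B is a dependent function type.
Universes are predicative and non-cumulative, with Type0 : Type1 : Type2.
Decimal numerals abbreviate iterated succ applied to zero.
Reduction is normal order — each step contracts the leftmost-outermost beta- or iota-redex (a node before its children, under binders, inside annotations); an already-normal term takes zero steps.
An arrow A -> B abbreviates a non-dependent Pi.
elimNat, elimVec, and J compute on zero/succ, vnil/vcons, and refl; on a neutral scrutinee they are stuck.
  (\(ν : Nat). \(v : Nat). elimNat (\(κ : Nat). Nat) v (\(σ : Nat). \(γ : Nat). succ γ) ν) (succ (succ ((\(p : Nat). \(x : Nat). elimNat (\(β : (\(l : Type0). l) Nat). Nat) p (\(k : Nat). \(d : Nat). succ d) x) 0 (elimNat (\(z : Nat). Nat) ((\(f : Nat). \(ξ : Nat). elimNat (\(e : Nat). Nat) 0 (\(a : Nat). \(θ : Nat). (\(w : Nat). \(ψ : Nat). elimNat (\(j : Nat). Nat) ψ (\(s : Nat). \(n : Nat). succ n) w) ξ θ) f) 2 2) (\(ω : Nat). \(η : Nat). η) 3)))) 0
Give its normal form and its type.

reduced normal form:
  6
inferred type:
  Nat


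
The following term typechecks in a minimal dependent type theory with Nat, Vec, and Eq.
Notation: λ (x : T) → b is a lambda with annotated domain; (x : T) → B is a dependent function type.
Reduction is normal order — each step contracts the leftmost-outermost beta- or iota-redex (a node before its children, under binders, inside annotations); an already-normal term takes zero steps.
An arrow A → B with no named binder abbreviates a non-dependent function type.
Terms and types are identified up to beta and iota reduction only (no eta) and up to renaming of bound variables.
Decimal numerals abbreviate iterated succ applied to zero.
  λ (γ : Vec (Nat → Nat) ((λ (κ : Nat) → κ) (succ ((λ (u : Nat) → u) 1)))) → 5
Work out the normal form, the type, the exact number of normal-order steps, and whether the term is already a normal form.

resulting normal form:
  λ (γ : Vec (Nat → Nat) 2) → 5
inferred type:
  Vec (Nat → Nat) 2 → Nat
steps to reach normal form (normal order): 2
started in normal form: no
first redex: a beta-redex


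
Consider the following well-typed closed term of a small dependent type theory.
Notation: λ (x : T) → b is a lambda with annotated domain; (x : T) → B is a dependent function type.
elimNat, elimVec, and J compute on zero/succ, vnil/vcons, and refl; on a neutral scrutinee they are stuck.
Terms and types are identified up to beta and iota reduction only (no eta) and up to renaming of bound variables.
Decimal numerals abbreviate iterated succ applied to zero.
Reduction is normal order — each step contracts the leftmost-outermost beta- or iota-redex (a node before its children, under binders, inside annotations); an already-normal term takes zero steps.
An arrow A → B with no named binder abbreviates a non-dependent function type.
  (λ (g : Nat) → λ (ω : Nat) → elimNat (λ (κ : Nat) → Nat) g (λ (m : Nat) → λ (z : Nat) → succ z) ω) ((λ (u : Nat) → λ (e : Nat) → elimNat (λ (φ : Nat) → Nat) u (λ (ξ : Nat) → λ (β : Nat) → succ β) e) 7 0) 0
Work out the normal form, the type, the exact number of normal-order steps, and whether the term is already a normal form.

resulting normal form:
  7
inferred type:
  Nat
steps to reach normal form (normal order): 6
already normal: no
first redex: a beta-redex


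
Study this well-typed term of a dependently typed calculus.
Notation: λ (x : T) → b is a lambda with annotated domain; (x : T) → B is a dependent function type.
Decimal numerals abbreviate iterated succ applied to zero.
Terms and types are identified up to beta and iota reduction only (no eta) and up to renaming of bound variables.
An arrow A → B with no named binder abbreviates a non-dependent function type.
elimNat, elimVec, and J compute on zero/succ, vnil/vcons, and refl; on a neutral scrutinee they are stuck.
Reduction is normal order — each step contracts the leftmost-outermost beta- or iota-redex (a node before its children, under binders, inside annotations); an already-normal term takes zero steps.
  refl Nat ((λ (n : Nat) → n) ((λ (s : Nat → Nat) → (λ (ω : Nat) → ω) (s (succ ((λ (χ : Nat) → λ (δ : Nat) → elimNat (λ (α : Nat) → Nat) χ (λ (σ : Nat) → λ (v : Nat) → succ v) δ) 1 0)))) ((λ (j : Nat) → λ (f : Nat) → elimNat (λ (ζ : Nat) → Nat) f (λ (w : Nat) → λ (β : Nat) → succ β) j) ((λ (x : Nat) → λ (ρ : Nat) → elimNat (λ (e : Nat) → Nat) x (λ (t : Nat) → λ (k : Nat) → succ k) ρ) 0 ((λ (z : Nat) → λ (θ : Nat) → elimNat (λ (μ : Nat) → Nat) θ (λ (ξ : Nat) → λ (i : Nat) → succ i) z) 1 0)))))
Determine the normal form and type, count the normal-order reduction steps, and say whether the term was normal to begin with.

normal form:
  refl Nat 3
the term's type:
  Eq Nat 3 3
normal-order step count: 24
already normal: no
first contracted redex: a beta-redex
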